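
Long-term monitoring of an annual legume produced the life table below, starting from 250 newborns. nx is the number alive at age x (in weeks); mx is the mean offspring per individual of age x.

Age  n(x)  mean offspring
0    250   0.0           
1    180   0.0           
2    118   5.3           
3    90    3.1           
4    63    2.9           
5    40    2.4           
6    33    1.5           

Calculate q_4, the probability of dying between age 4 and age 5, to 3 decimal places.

lx = nx/n0 = nx/250: 1, 0.72, 0.472, 0.36, 0.252, 0.16, 0.132
q_4 = (l_4 − l_5) / l_4 = (0.252 − 0.16) / 0.252
     = 0.092 / 0.252 = 0.365079… → 0.365

0.365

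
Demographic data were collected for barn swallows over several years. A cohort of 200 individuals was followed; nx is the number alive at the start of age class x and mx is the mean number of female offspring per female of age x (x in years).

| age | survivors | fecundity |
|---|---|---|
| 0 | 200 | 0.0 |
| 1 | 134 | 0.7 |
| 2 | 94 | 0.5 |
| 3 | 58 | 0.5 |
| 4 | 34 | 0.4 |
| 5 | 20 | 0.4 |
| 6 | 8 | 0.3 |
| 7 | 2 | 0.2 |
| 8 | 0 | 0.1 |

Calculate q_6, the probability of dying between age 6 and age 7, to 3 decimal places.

lx = nx/n0 = nx/200: 1, 0.67, 0.47, 0.29, 0.17, 0.1, 0.04, 0.01, 0
q_6 = (l_6 − l_7) / l_6 = (0.04 − 0.01) / 0.04
     = 0.03 / 0.04 = 0.75 → 0.750

0.750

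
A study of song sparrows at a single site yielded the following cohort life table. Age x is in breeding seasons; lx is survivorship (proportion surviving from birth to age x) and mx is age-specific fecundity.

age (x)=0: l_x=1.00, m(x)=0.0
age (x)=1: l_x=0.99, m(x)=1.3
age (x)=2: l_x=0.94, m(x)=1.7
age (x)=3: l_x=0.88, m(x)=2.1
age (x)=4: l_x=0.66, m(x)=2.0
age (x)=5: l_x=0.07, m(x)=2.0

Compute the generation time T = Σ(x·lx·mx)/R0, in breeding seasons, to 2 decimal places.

lx·mx: 0, 1.287, 1.598, 1.848, 1.32, 0.14 → R0 = 6.193
x·lx·mx: 0, 1.287, 3.196, 5.544, 5.28, 0.7 → Σ = 16.007
T = 16.007 / 6.193 = 2.584692… → 2.58

2.58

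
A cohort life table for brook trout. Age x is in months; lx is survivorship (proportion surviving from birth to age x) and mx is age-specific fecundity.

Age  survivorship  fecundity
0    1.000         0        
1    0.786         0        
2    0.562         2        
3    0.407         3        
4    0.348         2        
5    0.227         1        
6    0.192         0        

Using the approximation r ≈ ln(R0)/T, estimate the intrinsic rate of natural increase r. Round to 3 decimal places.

R0 = Σ lx·mx = 0 + 0 + 1.124 + 1.221 + 0.696 + 0.227 + 0 = 3.268
Σ x·lx·mx = 9.83; T = 9.83/3.268 = 3.00796…
r ≈ ln(R0)/T = ln(3.268)/3.00796… = 0.39368… → 0.394

0.394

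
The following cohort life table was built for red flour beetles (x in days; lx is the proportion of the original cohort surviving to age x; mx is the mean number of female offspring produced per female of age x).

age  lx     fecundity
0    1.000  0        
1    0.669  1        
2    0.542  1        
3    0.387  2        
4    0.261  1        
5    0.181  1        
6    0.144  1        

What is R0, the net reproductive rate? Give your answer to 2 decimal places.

lx·mx by age: 0, 0.669, 0.542, 0.774, 0.261, 0.181, 0.144
R0 = Σ lx·mx = 2.571 → 2.57

2.57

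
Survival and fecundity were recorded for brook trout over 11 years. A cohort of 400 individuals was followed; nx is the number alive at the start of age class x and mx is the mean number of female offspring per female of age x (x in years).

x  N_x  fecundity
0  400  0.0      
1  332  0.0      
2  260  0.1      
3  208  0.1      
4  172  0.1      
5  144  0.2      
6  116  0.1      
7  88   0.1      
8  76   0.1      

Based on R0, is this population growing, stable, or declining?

lx = nx/n0 = nx/400: 1, 0.83, 0.65, 0.52, 0.43, 0.36, 0.29, 0.22, 0.19
R0 = Σ lx·mx = 0 + 0 + 0.065 + 0.052 + 0.043 + 0.072 + 0.029 + 0.022 + 0.019 = 0.302
R0 < 1, so the population is declining.

declining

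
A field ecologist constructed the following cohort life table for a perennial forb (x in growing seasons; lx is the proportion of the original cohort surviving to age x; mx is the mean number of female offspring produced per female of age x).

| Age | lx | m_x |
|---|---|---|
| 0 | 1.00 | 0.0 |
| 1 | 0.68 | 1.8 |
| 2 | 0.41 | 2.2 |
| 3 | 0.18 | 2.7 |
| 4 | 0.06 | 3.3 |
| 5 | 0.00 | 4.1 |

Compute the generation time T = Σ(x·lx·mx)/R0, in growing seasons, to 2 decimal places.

1.88

lx·mx: 0, 1.224, 0.902, 0.486, 0.198, 0 → R0 = 2.81
x·lx·mx: 0, 1.224, 1.804, 1.458, 0.792, 0 → Σ = 5.278
T = 5.278 / 2.81 = 1.878292… → 1.88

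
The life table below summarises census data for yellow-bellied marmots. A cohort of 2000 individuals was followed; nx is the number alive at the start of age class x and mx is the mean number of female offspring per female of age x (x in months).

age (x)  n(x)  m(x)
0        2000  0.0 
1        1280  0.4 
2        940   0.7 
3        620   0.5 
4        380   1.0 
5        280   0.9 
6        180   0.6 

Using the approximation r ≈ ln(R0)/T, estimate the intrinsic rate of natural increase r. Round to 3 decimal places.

lx = nx/n0 = nx/2000: 1, 0.64, 0.47, 0.31, 0.19, 0.14, 0.09
R0 = Σ lx·mx = 0 + 0.256 + 0.329 + 0.155 + 0.19 + 0.126 + 0.054 = 1.11
Σ x·lx·mx = 3.093; T = 3.093/1.11 = 2.78649…
r ≈ ln(R0)/T = ln(1.11)/2.78649… = 0.03745… → 0.037

0.037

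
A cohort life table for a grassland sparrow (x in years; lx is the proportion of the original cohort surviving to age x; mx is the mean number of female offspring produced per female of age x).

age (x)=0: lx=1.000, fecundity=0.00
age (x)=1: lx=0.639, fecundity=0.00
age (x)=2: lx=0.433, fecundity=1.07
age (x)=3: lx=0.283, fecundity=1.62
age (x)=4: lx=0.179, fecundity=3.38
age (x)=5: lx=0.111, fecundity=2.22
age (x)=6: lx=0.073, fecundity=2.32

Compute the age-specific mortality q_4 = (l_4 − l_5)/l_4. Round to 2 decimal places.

0.38

q_4 = (l_4 − l_5) / l_4 = (0.179 − 0.111) / 0.179
     = 0.068 / 0.179 = 0.379888… → 0.38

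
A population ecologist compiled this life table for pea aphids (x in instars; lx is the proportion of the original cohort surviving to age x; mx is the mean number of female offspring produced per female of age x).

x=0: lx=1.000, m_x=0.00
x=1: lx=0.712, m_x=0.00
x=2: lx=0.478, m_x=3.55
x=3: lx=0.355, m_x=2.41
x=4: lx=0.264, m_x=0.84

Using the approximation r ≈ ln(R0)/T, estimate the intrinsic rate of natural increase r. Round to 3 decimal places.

0.413

R0 = Σ lx·mx = 0 + 0 + 1.6969 + 0.85555 + 0.22176 = 2.77421
Σ x·lx·mx = 6.84749; T = 6.84749/2.77421 = 2.46827…
r ≈ ln(R0)/T = ln(2.77421)/2.46827… = 0.41339… → 0.413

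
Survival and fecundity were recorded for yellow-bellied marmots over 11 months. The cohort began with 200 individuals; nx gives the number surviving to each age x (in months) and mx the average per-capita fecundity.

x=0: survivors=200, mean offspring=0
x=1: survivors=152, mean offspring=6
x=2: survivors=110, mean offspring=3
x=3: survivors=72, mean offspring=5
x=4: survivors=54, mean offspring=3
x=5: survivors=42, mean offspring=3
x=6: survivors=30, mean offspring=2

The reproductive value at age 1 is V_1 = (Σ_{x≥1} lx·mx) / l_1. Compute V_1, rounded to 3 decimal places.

lx = nx/n0 = nx/200: 1, 0.76, 0.55, 0.36, 0.27, 0.21, 0.15
lx·mx for x ≥ 1: 4.56, 1.65, 1.8, 0.81, 0.63, 0.3 → sum = 9.75
V_1 = 9.75 / l_1 = 9.75 / 0.76 = 12.828947… → 12.829

12.829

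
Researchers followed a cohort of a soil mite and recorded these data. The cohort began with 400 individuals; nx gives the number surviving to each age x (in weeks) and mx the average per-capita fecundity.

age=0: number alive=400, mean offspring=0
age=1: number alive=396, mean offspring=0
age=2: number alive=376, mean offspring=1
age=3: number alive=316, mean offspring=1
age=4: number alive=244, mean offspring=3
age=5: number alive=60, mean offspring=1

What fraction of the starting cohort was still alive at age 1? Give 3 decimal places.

0.990

l_1 = n_1/n_0 = 396/400 = 0.99 → 0.990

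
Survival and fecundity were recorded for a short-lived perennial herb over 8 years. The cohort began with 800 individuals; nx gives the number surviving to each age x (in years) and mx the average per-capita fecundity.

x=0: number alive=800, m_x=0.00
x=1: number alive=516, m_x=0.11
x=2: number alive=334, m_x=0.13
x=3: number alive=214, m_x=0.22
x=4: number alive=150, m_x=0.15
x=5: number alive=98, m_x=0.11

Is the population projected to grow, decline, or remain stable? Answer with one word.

declining

lx = nx/n0 = nx/800: 1, 0.645, 0.4175, 0.2675, 0.1875, 0.1225
R0 = Σ lx·mx = 0 + 0.07095 + 0.054275 + 0.05885 + 0.028125 + 0.013475 = 0.225675
R0 < 1, so the population is declining.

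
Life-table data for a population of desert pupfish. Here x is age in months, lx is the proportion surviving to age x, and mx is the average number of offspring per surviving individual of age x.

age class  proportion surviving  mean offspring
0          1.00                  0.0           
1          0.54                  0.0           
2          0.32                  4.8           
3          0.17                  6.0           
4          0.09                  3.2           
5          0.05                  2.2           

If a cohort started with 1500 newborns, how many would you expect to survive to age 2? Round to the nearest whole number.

480

Expected survivors = N0 · l_2 = 1500 × 0.32 = 480 → 480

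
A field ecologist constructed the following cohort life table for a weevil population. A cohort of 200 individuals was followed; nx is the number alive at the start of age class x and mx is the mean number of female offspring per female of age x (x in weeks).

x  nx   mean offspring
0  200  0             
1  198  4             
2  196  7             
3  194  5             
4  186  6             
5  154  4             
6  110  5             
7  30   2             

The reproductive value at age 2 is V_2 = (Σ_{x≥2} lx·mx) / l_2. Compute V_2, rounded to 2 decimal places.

23.90

lx = nx/n0 = nx/200: 1, 0.99, 0.98, 0.97, 0.93, 0.77, 0.55, 0.15
lx·mx for x ≥ 2: 6.86, 4.85, 5.58, 3.08, 2.75, 0.3 → sum = 23.42
V_2 = 23.42 / l_2 = 23.42 / 0.98 = 23.897959… → 23.90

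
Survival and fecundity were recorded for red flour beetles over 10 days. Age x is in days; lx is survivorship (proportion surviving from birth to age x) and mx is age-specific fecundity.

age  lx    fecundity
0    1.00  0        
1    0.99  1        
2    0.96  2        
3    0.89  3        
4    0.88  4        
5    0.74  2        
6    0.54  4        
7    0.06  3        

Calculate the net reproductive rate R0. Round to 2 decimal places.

12.92

lx·mx by age: 0, 0.99, 1.92, 2.67, 3.52, 1.48, 2.16, 0.18
R0 = Σ lx·mx = 12.92 → 12.92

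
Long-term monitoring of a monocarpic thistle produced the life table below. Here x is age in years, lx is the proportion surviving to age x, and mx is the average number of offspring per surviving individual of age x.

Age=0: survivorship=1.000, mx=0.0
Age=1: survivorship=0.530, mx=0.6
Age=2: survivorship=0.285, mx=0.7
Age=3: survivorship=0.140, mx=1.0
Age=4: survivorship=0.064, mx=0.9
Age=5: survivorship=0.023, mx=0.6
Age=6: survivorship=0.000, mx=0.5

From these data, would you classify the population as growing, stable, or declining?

R0 = Σ lx·mx = 0 + 0.318 + 0.1995 + 0.14 + 0.0576 + 0.0138 + 0 = 0.7289
R0 < 1, so the population is declining.

declining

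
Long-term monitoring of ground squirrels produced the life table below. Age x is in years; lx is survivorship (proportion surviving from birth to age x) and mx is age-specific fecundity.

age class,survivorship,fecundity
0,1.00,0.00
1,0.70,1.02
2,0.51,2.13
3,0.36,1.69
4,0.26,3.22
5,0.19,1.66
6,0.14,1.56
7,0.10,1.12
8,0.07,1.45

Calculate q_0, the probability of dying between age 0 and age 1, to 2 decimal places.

q_0 = (l_0 − l_1) / l_0 = (1 − 0.7) / 1
     = 0.3 / 1 = 0.3 → 0.30

0.30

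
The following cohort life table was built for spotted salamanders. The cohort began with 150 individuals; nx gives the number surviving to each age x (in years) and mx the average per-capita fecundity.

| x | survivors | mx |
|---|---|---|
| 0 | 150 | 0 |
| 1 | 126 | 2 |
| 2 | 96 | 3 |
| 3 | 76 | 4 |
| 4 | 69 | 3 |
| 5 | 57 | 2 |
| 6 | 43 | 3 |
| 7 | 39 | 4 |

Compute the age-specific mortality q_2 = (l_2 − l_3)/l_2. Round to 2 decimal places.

0.21

lx = nx/n0 = nx/150: 1, 0.84, 0.64, 0.50667…, 0.46, 0.38, 0.28667…, 0.26
q_2 = (l_2 − l_3) / l_2 = (0.64 − 0.506667…) / 0.64
     = 0.133333… / 0.64 = 0.208333… → 0.21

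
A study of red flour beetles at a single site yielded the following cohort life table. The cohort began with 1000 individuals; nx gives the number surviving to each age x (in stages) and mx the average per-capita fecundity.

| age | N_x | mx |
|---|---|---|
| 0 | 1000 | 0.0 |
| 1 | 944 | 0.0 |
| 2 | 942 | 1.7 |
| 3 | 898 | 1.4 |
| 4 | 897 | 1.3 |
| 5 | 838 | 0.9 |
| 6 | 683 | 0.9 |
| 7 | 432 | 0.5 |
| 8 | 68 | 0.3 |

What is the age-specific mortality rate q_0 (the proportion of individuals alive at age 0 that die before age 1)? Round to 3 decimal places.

lx = nx/n0 = nx/1000: 1, 0.944, 0.942, 0.898, 0.897, 0.838, 0.683, 0.432, 0.068
q_0 = (l_0 − l_1) / l_0 = (1 − 0.944) / 1
     = 0.056 / 1 = 0.056 → 0.056

0.056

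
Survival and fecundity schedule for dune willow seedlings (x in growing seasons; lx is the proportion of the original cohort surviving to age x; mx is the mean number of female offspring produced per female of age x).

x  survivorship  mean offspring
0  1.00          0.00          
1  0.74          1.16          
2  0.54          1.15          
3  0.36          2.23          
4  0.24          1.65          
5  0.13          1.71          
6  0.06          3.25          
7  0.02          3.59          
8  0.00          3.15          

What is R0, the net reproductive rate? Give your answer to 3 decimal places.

3.167

lx·mx by age: 0, 0.8584, 0.621, 0.8028, 0.396, 0.2223, 0.195, 0.0718, 0
R0 = Σ lx·mx = 3.1673 → 3.167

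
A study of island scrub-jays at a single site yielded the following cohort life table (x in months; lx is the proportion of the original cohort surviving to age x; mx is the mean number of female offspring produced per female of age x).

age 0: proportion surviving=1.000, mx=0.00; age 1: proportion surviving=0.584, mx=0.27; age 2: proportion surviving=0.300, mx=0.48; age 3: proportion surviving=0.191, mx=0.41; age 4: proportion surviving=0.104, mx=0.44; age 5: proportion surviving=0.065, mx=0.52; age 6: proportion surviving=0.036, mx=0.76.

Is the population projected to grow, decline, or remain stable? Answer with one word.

R0 = Σ lx·mx = 0 + 0.15768 + 0.144 + 0.07831 + 0.04576 + 0.0338 + 0.02736 = 0.48691
R0 < 1, so the population is declining.

declining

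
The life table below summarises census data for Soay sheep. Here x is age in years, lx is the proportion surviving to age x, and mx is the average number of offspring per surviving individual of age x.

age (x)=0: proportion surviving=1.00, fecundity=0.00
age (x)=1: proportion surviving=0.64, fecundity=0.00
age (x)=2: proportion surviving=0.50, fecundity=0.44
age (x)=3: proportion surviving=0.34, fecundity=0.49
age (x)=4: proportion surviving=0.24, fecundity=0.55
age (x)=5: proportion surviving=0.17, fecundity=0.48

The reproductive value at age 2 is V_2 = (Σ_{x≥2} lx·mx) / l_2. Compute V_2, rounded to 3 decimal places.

1.200

lx·mx for x ≥ 2: 0.22, 0.1666, 0.132, 0.0816 → sum = 0.6002
V_2 = 0.6002 / l_2 = 0.6002 / 0.5 = 1.2004 → 1.200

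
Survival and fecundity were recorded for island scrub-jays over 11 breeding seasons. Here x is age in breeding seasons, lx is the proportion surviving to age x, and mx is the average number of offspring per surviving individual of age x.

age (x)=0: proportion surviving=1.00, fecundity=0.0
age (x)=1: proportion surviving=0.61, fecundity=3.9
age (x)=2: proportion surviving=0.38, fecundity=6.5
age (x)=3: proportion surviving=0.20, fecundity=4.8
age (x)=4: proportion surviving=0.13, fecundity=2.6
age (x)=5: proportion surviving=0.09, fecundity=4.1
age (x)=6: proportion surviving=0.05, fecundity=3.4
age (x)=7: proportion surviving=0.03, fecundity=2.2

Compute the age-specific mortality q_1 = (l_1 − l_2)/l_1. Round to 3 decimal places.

q_1 = (l_1 − l_2) / l_1 = (0.61 − 0.38) / 0.61
     = 0.23 / 0.61 = 0.377049… → 0.377

0.377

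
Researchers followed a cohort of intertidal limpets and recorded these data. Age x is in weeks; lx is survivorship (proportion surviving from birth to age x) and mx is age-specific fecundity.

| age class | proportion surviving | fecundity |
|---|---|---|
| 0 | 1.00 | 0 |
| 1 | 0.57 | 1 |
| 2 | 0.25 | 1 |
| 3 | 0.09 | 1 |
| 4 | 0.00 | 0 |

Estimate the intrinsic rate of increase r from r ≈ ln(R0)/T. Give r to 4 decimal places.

-0.0640

R0 = Σ lx·mx = 0 + 0.57 + 0.25 + 0.09 + 0 = 0.91
Σ x·lx·mx = 1.34; T = 1.34/0.91 = 1.47253…
r ≈ ln(R0)/T = ln(0.91)/1.47253… = -0.064047… → -0.0640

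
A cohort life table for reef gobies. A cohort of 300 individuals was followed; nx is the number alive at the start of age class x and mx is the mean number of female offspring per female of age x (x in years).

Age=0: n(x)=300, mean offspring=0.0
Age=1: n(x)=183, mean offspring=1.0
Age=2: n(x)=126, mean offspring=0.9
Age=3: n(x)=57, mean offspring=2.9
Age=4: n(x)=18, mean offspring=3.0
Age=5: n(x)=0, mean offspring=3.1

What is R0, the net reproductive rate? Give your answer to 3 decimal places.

lx = nx/n0 = nx/300: 1, 0.61, 0.42, 0.19, 0.06, 0
lx·mx by age: 0, 0.61, 0.378, 0.551, 0.18, 0
R0 = Σ lx·mx = 1.719 → 1.719

1.719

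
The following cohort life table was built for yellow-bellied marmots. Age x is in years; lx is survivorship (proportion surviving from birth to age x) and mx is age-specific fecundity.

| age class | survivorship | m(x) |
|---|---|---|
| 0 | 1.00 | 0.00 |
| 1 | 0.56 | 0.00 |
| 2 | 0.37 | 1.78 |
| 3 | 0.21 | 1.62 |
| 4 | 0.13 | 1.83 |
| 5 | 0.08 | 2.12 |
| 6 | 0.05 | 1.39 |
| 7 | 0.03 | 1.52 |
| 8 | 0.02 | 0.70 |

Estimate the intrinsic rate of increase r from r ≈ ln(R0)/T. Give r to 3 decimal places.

R0 = Σ lx·mx = 0 + 0 + 0.6586 + 0.3402 + 0.2379 + 0.1696 + 0.0695 + 0.0456 + 0.014 = 1.5354
Σ x·lx·mx = 4.9856; T = 4.9856/1.5354 = 3.2471…
r ≈ ln(R0)/T = ln(1.5354)/3.2471… = 0.13205… → 0.132

0.132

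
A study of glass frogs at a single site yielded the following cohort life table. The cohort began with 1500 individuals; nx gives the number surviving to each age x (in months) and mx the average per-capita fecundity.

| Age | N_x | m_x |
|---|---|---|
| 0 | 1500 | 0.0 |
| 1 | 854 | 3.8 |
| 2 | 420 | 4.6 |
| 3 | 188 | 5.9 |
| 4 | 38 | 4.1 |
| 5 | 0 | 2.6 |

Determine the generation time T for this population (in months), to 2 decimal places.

1.72

lx = nx/n0 = nx/1500: 1, 0.56933…, 0.28, 0.12533…, 0.02533…, 0
lx·mx: 0, 2.163467…, 1.288, 0.739467…, 0.103867…, 0 → R0 = 4.2948…
x·lx·mx: 0, 2.163467…, 2.576, 2.2184…, 0.415467…, 0 → Σ = 7.373333…
T = 7.373333… / 4.2948… = 1.716805… → 1.72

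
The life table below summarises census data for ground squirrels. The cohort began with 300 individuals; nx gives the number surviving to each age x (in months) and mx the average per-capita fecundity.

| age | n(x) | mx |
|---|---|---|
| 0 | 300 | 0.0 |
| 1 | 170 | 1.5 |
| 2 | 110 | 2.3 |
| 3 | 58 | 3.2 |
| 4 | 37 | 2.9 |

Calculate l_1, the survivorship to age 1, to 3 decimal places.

0.567

l_1 = n_1/n_0 = 170/300 = 0.566667… → 0.567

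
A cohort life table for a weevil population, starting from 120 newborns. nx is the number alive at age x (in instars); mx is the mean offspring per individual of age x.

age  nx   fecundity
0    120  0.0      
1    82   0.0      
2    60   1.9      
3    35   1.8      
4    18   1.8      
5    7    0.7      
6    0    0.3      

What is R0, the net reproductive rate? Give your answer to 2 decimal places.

1.79

lx = nx/n0 = nx/120: 1, 0.68333…, 0.5, 0.29167…, 0.15, 0.05833…, 0
lx·mx by age: 0, 0, 0.95, 0.525…, 0.27, 0.040833…, 0
R0 = Σ lx·mx = 1.785833… → 1.79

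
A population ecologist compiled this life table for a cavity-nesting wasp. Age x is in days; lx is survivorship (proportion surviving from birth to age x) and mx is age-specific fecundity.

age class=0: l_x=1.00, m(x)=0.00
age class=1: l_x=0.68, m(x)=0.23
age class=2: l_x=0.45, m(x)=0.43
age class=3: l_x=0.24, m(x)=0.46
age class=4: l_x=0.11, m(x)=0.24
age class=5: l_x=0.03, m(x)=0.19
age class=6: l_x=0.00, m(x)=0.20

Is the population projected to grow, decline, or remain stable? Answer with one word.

declining

R0 = Σ lx·mx = 0 + 0.1564 + 0.1935 + 0.1104 + 0.0264 + 0.0057 + 0 = 0.4924
R0 < 1, so the population is declining.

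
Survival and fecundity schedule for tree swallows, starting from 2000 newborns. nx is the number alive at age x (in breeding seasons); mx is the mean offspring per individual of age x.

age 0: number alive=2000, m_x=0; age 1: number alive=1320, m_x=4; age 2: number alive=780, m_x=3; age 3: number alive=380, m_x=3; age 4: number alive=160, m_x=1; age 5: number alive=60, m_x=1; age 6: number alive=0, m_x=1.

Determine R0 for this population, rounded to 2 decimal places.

lx = nx/n0 = nx/2000: 1, 0.66, 0.39, 0.19, 0.08, 0.03, 0
lx·mx by age: 0, 2.64, 1.17, 0.57, 0.08, 0.03, 0
R0 = Σ lx·mx = 4.49 → 4.49

4.49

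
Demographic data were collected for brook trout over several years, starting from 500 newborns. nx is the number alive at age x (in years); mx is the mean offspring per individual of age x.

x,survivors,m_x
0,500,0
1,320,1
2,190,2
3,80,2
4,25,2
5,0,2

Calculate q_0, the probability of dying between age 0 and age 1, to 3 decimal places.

0.360

lx = nx/n0 = nx/500: 1, 0.64, 0.38, 0.16, 0.05, 0
q_0 = (l_0 − l_1) / l_0 = (1 − 0.64) / 1
     = 0.36 / 1 = 0.36 → 0.360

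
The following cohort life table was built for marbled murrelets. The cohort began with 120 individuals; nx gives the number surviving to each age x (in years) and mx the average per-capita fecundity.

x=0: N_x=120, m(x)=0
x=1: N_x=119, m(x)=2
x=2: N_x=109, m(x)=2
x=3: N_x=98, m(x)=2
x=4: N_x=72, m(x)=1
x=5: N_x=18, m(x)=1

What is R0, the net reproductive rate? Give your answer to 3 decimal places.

lx = nx/n0 = nx/120: 1, 0.99167…, 0.90833…, 0.81667…, 0.6, 0.15
lx·mx by age: 0, 1.983333…, 1.816667…, 1.633333…, 0.6, 0.15
R0 = Σ lx·mx = 6.183333… → 6.183

6.183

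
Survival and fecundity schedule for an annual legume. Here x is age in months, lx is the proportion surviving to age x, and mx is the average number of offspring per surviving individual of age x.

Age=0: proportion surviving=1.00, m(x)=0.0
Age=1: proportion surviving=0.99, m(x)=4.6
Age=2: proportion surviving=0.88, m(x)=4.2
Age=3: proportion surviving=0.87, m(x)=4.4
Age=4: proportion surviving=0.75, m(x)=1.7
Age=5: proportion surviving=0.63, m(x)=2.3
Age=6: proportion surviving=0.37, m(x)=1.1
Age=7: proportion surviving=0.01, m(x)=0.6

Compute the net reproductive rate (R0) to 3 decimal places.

lx·mx by age: 0, 4.554, 3.696, 3.828, 1.275, 1.449, 0.407, 0.006
R0 = Σ lx·mx = 15.215 → 15.215

15.215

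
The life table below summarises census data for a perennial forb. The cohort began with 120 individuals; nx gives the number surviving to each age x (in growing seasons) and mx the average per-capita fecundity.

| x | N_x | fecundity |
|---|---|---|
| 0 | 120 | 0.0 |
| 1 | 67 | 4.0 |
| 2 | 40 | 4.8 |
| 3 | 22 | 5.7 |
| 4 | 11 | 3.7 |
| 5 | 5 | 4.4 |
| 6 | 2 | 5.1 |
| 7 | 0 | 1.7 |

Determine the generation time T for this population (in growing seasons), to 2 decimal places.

2.07

lx = nx/n0 = nx/120: 1, 0.55833…, 0.33333…, 0.18333…, 0.09167…, 0.04167…, 0.01667…, 0
lx·mx: 0, 2.233333…, 1.6…, 1.045…, 0.339167…, 0.183333…, 0.085…, 0 → R0 = 5.485833…
x·lx·mx: 0, 2.233333…, 3.2…, 3.135…, 1.356667…, 0.916667…, 0.51…, 0 → Σ = 11.351667…
T = 11.351667… / 5.485833… = 2.069269… → 2.07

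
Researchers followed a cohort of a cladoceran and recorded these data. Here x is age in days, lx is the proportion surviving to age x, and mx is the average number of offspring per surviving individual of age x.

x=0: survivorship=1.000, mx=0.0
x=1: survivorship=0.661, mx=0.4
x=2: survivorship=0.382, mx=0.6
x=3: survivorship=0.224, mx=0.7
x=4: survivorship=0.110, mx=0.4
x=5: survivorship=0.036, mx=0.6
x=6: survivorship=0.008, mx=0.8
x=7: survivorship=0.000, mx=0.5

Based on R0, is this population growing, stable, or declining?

R0 = Σ lx·mx = 0 + 0.2644 + 0.2292 + 0.1568 + 0.044 + 0.0216 + 0.0064 + 0 = 0.7224
R0 < 1, so the population is declining.

declining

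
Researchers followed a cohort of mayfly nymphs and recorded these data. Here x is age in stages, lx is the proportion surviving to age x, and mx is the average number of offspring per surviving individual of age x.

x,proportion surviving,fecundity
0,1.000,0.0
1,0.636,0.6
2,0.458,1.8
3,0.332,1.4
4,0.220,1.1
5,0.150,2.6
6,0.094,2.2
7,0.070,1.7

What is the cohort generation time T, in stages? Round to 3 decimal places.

lx·mx: 0, 0.3816, 0.8244, 0.4648, 0.242, 0.39, 0.2068, 0.119 → R0 = 2.6286
x·lx·mx: 0, 0.3816, 1.6488, 1.3944, 0.968, 1.95, 1.2408, 0.833 → Σ = 8.4166
T = 8.4166 / 2.6286 = 3.201933… → 3.202

3.202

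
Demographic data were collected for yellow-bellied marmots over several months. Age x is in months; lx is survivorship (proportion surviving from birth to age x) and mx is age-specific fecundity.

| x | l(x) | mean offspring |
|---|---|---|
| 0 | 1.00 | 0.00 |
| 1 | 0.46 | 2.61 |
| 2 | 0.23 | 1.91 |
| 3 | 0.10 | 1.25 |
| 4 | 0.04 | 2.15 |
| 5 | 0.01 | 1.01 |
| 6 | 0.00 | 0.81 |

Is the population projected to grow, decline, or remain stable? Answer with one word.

R0 = Σ lx·mx = 0 + 1.2006 + 0.4393 + 0.125 + 0.086 + 0.0101 + 0 = 1.861
R0 > 1, so the population is growing.

growing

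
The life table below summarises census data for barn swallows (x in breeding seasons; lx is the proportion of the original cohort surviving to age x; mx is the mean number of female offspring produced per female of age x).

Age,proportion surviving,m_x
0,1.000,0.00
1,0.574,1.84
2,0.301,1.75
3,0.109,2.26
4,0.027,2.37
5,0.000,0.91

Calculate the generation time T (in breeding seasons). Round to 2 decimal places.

1.64

lx·mx: 0, 1.05616, 0.52675, 0.24634, 0.06399, 0 → R0 = 1.89324
x·lx·mx: 0, 1.05616, 1.0535, 0.73902, 0.25596, 0 → Σ = 3.10464
T = 3.10464 / 1.89324 = 1.639855… → 1.64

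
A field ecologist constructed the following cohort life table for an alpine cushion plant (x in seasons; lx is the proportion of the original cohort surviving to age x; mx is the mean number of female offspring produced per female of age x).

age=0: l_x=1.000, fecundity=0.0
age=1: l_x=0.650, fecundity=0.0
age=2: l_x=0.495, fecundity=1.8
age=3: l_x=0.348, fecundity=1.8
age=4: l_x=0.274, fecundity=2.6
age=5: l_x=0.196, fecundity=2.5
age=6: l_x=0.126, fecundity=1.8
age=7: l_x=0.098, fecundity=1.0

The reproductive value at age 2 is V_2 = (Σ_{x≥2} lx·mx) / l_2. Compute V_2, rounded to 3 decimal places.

6.151

lx·mx for x ≥ 2: 0.891, 0.6264, 0.7124, 0.49, 0.2268, 0.098 → sum = 3.0446
V_2 = 3.0446 / l_2 = 3.0446 / 0.495 = 6.150707… → 6.151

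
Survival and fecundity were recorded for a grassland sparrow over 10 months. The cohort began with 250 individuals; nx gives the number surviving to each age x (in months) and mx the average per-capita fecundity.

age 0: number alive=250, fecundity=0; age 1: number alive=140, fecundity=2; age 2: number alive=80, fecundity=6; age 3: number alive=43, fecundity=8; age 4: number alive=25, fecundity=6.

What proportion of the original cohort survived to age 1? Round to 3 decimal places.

l_1 = n_1/n_0 = 140/250 = 0.56 → 0.560

0.560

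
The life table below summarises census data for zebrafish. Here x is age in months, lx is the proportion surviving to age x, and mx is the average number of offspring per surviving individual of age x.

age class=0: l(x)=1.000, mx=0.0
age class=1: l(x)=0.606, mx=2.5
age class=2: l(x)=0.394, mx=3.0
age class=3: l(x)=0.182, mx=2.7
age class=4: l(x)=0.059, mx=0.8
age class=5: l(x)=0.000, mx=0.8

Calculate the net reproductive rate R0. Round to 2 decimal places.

3.24

lx·mx by age: 0, 1.515, 1.182, 0.4914, 0.0472, 0
R0 = Σ lx·mx = 3.2356 → 3.24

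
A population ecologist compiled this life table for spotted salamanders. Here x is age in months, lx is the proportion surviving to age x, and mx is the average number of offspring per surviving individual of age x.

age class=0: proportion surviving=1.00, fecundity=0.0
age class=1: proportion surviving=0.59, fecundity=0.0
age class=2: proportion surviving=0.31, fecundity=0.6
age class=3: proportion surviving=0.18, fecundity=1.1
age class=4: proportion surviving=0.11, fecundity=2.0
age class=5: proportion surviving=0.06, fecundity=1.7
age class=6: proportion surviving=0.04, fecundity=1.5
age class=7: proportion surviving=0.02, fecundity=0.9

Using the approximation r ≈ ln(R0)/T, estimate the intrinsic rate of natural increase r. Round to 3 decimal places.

-0.067

R0 = Σ lx·mx = 0 + 0 + 0.186 + 0.198 + 0.22 + 0.102 + 0.06 + 0.018 = 0.784
Σ x·lx·mx = 2.842; T = 2.842/0.784 = 3.625
r ≈ ln(R0)/T = ln(0.784)/3.625 = -0.06713… → -0.067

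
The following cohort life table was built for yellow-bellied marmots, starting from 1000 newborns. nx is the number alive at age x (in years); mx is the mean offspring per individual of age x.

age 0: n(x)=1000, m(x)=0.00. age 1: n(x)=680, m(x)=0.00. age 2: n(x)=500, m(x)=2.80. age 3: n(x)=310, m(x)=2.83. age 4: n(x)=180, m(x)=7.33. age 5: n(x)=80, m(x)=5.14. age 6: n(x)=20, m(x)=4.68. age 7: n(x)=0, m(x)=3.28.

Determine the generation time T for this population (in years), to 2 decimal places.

lx = nx/n0 = nx/1000: 1, 0.68, 0.5, 0.31, 0.18, 0.08, 0.02, 0
lx·mx: 0, 0, 1.4, 0.8773, 1.3194, 0.4112, 0.0936, 0 → R0 = 4.1015
x·lx·mx: 0, 0, 2.8, 2.6319, 5.2776, 2.056, 0.5616, 0 → Σ = 13.3271
T = 13.3271 / 4.1015 = 3.249323… → 3.25

3.25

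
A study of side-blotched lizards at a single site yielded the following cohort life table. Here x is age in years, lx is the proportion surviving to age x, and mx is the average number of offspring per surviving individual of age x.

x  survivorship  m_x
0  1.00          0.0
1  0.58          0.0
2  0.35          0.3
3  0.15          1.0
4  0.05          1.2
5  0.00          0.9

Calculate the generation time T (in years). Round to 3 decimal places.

2.857

lx·mx: 0, 0, 0.105, 0.15, 0.06, 0 → R0 = 0.315
x·lx·mx: 0, 0, 0.21, 0.45, 0.24, 0 → Σ = 0.9
T = 0.9 / 0.315 = 2.857143… → 2.857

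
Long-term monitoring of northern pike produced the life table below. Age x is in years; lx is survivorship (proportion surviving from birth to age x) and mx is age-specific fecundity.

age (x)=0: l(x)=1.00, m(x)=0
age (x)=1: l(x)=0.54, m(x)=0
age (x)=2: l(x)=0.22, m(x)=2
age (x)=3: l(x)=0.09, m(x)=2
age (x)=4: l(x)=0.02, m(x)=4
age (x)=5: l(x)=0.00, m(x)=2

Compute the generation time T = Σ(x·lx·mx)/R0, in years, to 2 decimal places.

2.49

lx·mx: 0, 0, 0.44, 0.18, 0.08, 0 → R0 = 0.7
x·lx·mx: 0, 0, 0.88, 0.54, 0.32, 0 → Σ = 1.74
T = 1.74 / 0.7 = 2.485714… → 2.49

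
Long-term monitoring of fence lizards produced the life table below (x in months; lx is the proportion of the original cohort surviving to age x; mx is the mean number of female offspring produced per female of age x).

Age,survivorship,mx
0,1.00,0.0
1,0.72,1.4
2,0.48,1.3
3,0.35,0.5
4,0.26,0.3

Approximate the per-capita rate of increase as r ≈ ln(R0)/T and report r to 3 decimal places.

R0 = Σ lx·mx = 0 + 1.008 + 0.624 + 0.175 + 0.078 = 1.885
Σ x·lx·mx = 3.093; T = 3.093/1.885 = 1.64085…
r ≈ ln(R0)/T = ln(1.885)/1.64085… = 0.38634… → 0.386

0.386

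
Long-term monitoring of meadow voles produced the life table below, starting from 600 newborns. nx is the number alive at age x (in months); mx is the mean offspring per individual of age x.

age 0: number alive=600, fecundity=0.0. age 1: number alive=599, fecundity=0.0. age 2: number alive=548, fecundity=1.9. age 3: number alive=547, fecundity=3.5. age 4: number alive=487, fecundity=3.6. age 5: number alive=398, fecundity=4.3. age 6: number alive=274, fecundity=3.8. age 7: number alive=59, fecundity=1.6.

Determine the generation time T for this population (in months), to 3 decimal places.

4.011

lx = nx/n0 = nx/600: 1, 0.99833…, 0.91333…, 0.91167…, 0.81167…, 0.66333…, 0.45667…, 0.09833…
lx·mx: 0, 0, 1.735333…, 3.190833…, 2.922…, 2.852333…, 1.735333…, 0.157333… → R0 = 12.593167…
x·lx·mx: 0, 0, 3.470667…, 9.5725…, 11.688…, 14.261667…, 10.412…, 1.101333… → Σ = 50.506167…
T = 50.506167… / 12.593167… = 4.010601… → 4.011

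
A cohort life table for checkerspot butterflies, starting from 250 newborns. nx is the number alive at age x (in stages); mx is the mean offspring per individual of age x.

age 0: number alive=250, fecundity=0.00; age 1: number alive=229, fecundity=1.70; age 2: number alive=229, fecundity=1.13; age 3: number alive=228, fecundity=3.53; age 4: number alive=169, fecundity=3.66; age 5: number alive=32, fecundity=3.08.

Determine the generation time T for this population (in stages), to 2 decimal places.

lx = nx/n0 = nx/250: 1, 0.916, 0.916, 0.912, 0.676, 0.128
lx·mx: 0, 1.5572, 1.03508, 3.21936, 2.47416, 0.39424 → R0 = 8.68004
x·lx·mx: 0, 1.5572, 2.07016, 9.65808, 9.89664, 1.9712 → Σ = 25.15328
T = 25.15328 / 8.68004 = 2.89783… → 2.90

2.90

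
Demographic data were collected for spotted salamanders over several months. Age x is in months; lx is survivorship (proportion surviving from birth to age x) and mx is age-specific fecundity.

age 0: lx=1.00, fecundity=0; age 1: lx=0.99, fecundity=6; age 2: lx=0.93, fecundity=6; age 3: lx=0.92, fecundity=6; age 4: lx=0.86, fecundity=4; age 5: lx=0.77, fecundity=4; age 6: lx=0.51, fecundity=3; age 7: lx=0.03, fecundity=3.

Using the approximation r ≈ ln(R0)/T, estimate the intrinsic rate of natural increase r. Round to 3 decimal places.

R0 = Σ lx·mx = 0 + 5.94 + 5.58 + 5.52 + 3.44 + 3.08 + 1.53 + 0.09 = 25.18
Σ x·lx·mx = 72.63; T = 72.63/25.18 = 2.88443…
r ≈ ln(R0)/T = ln(25.18)/2.88443… = 1.11844… → 1.118

1.118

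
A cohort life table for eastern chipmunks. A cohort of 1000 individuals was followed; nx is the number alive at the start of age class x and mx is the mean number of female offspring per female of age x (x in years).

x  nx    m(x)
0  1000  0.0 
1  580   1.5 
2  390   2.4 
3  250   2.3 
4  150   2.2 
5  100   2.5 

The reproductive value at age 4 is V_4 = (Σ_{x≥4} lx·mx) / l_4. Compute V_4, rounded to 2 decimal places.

lx = nx/n0 = nx/1000: 1, 0.58, 0.39, 0.25, 0.15, 0.1
lx·mx for x ≥ 4: 0.33, 0.25 → sum = 0.58
V_4 = 0.58 / l_4 = 0.58 / 0.15 = 3.866667… → 3.87

3.87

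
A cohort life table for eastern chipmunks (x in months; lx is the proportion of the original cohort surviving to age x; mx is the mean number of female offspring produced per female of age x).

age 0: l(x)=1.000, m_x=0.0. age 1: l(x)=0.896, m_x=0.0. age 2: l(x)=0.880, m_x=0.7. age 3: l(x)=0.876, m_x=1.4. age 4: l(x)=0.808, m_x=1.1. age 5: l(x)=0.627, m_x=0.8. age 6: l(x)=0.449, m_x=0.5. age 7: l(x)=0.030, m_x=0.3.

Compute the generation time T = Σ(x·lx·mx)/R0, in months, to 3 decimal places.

3.573

lx·mx: 0, 0, 0.616, 1.2264, 0.8888, 0.5016, 0.2245, 0.009 → R0 = 3.4663
x·lx·mx: 0, 0, 1.232, 3.6792, 3.5552, 2.508, 1.347, 0.063 → Σ = 12.3844
T = 12.3844 / 3.4663 = 3.572801… → 3.573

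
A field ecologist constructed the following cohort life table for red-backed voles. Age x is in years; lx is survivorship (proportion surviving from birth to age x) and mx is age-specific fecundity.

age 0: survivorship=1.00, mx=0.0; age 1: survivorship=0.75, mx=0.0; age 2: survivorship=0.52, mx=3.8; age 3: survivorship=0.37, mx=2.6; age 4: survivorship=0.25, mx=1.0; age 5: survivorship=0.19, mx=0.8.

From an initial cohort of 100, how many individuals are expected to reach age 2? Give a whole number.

Expected survivors = N0 · l_2 = 100 × 0.52 = 52 → 52

52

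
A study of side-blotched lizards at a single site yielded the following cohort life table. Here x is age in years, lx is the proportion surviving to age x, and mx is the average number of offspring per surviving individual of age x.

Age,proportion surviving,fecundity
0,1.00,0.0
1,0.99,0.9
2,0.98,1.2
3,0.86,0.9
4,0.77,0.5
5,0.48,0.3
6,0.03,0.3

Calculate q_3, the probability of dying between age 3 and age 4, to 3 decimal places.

0.105

q_3 = (l_3 − l_4) / l_3 = (0.86 − 0.77) / 0.86
     = 0.09 / 0.86 = 0.104651… → 0.105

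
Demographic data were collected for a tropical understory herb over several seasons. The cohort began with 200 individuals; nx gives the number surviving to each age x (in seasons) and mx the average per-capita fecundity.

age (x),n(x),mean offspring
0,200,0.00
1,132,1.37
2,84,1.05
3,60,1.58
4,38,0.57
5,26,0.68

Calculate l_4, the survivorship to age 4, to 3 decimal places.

l_4 = n_4/n_0 = 38/200 = 0.19 → 0.190

0.190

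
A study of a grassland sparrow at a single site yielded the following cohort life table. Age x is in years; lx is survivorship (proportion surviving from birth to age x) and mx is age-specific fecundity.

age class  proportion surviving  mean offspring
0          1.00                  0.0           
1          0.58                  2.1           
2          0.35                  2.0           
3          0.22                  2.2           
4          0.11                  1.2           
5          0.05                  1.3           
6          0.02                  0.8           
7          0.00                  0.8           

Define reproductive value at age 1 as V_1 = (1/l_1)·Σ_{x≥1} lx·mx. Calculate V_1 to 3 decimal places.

lx·mx for x ≥ 1: 1.218, 0.7, 0.484, 0.132, 0.065, 0.016, 0 → sum = 2.615
V_1 = 2.615 / l_1 = 2.615 / 0.58 = 4.508621… → 4.509

4.509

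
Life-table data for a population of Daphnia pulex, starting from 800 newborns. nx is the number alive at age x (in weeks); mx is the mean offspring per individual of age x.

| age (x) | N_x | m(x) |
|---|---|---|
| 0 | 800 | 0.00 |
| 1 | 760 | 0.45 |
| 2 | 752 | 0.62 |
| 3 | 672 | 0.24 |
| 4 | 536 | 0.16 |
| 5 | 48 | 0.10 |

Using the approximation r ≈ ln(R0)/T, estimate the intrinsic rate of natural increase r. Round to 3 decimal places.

lx = nx/n0 = nx/800: 1, 0.95, 0.94, 0.84, 0.67, 0.06
R0 = Σ lx·mx = 0 + 0.4275 + 0.5828 + 0.2016 + 0.1072 + 0.006 = 1.3251
Σ x·lx·mx = 2.6567; T = 2.6567/1.3251 = 2.00491…
r ≈ ln(R0)/T = ln(1.3251)/2.00491… = 0.1404… → 0.140

0.140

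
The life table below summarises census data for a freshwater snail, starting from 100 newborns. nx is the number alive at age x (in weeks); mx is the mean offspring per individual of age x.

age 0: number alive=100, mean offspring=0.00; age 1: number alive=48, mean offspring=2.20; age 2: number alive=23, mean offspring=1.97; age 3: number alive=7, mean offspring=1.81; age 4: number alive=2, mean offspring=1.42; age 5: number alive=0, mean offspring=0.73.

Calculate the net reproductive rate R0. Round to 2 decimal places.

lx = nx/n0 = nx/100: 1, 0.48, 0.23, 0.07, 0.02, 0
lx·mx by age: 0, 1.056, 0.4531, 0.1267, 0.0284, 0
R0 = Σ lx·mx = 1.6642 → 1.66

1.66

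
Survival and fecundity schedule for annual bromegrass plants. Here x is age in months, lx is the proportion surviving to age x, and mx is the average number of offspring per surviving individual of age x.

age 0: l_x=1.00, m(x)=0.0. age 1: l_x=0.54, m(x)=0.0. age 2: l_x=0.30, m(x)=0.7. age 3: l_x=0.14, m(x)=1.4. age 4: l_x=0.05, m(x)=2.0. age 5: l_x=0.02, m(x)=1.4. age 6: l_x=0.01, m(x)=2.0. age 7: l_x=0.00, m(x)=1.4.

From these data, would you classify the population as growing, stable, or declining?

declining

R0 = Σ lx·mx = 0 + 0 + 0.21 + 0.196 + 0.1 + 0.028 + 0.02 + 0 = 0.554
R0 < 1, so the population is declining.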